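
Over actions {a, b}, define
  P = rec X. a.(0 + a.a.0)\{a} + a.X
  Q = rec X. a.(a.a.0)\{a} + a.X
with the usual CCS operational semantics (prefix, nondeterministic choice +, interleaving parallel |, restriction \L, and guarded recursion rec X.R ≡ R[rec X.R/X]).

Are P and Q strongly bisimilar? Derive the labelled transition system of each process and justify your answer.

LTS(P): 2 reachable states
  u0 = rec X. a.(0 + a.a.0)\{a} + a.X | --a--▸ u0, --a--▸ u1
  u1 = (0 + a.a.0)\{a} | deadlocked
LTS(Q): 2 reachable states
  v0 = rec X. a.(a.a.0)\{a} + a.X | --a--▸ v0, --a--▸ v1
  v1 = (a.a.0)\{a} | deadlocked
Partition-refinement fixed point:
  B0 = {u0, v0}
  B1 = {u1, v1}
u0 ∈ B0, v0 ∈ B0 → same block

P ~ Q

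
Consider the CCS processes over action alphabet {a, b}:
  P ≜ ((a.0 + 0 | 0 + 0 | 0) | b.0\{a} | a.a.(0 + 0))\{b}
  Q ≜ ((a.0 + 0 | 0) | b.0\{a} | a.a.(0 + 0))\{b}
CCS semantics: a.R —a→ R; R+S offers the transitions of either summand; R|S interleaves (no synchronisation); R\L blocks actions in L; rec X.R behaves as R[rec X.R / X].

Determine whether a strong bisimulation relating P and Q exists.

P's transition system — 6 states:
  m0 = ((a.0 + 0 | 0 + 0 | 0) | b.0\{a} | a.a.(0 + 0))\{b} | -a-> m1, -a-> m2
  m1 = ((a.0 + 0 | 0 + 0 | 0) | b.0\{a} | a.(0 + 0))\{b} | -a-> m3, -a-> m4
  m2 = (0 | b.0\{a} | a.a.(0 + 0))\{b} | -a-> m4
  m3 = ((a.0 + 0 | 0 + 0 | 0) | b.0\{a} | (0 + 0))\{b} | -a-> m5
  m4 = (0 | b.0\{a} | a.(0 + 0))\{b} | -a-> m5
  m5 = (0 | b.0\{a} | (0 + 0))\{b} | stopped
Q's transition system — 6 states:
  n0 = ((a.0 + 0 | 0) | b.0\{a} | a.a.(0 + 0))\{b} | -a-> n1, -a-> n2
  n1 = ((a.0 + 0 | 0) | b.0\{a} | a.(0 + 0))\{b} | -a-> n3, -a-> n4
  n2 = (0 | b.0\{a} | a.a.(0 + 0))\{b} | -a-> n4
  n3 = ((a.0 + 0 | 0) | b.0\{a} | (0 + 0))\{b} | -a-> n5
  n4 = (0 | b.0\{a} | a.(0 + 0))\{b} | -a-> n5
  n5 = (0 | b.0\{a} | (0 + 0))\{b} | stopped
Partition-refinement fixed point:
  B0 = {m0, n0}
  B1 = {m1, m2, n1, n2}
  B2 = {m3, m4, n3, n4}
  B3 = {m5, n5}
m0 ∈ B0, n0 ∈ B0 → same block

bisimilar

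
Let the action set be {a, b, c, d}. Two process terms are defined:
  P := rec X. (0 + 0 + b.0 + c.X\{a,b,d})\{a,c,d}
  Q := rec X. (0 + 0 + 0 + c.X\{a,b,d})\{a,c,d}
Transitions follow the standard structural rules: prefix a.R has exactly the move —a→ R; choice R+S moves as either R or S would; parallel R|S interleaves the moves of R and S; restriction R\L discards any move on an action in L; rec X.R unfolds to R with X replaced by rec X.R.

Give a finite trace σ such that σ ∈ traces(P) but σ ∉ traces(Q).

b

Reachable graph of P (2 states):
  s0 = rec X. (0 + 0 + b.0 + c.X\{a,b,d})\{a,c,d} ⊢ =b=> s1
  s1 = 0\{a,c,d} ⊢ deadlocked
Reachable graph of Q (1 states):
  t0 = rec X. (0 + 0 + 0 + c.X\{a,b,d})\{a,c,d} ⊢ deadlocked
Executing b from P (initial set {s0}):
  step 1 (b): {s1}
  ✓ P
Executing b from Q (initial set {t0}):
  step 1 (b): no successor for Q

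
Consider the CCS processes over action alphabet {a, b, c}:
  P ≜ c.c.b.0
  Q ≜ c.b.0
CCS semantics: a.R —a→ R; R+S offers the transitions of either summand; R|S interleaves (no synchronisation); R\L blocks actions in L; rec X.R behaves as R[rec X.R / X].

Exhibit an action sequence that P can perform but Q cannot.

LTS(P): 4 reachable states
  p0 = c.c.b.0 ⊢ -c-> p1
  p1 = c.b.0 ⊢ -c-> p2
  p2 = b.0 ⊢ -b-> p3
  p3 = 0 ⊢ ·
LTS(Q): 3 reachable states
  q0 = c.b.0 ⊢ -c-> q1
  q1 = b.0 ⊢ -b-> q2
  q2 = 0 ⊢ ·
Executing cc from P (initial set {p0}):
  [1] c ⇒ {p1}
  [2] c ⇒ {p2}
  P completes σ.
Executing cc from Q (initial set {q0}):
  [1] c ⇒ {q1}
  [2] c ⇒ ∅ (Q stuck)

cc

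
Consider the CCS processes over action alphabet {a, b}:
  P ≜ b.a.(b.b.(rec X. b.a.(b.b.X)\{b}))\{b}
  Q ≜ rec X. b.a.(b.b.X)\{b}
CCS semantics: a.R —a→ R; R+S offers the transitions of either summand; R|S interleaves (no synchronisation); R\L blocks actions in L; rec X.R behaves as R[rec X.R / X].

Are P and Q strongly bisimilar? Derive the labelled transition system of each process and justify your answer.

bisimilar

Reachable graph of P (3 states):
  s0 = b.a.(b.b.(rec X. b.a.(b.b.X)\{b}))\{b} has moves -b-> s1
  s1 = a.(b.b.(rec X. b.a.(b.b.X)\{b}))\{b} has moves -a-> s2
  s2 = (b.b.(rec X. b.a.(b.b.X)\{b}))\{b} has moves ∅
Reachable graph of Q (3 states):
  t0 = rec X. b.a.(b.b.X)\{b} has moves -b-> t1
  t1 = a.(b.b.(rec X. b.a.(b.b.X)\{b}))\{b} has moves -a-> t2
  t2 = (b.b.(rec X. b.a.(b.b.X)\{b}))\{b} has moves ∅
Bisimilarity quotient blocks:
  B0 = {s0, t0}
  B1 = {s1, t1}
  B2 = {s2, t2}
s0 ∈ B0, t0 ∈ B0 → same block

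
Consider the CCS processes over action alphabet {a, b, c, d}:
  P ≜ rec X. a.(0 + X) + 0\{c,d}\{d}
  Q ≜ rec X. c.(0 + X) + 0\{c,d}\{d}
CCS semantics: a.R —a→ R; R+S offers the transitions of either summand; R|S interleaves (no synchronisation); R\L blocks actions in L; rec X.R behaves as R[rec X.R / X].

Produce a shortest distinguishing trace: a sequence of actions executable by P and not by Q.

a

P's transition system — 2 states:
  s0 = rec X. a.(0 + X) + 0\{c,d}\{d} ⊢ ··a··> s1
  s1 = 0 + (rec X. a.(0 + X) + 0\{c,d}\{d}) ⊢ ··a··> s1
Q's transition system — 2 states:
  t0 = rec X. c.(0 + X) + 0\{c,d}\{d} ⊢ ··c··> t1
  t1 = 0 + (rec X. c.(0 + X) + 0\{c,d}\{d}) ⊢ ··c··> t1
Executing a from P (initial set {s0}):
  after a @ step 1: {s1}
  ✓ P
Executing a from Q (initial set {t0}):
  after a @ step 1: ∅ (Q stuck)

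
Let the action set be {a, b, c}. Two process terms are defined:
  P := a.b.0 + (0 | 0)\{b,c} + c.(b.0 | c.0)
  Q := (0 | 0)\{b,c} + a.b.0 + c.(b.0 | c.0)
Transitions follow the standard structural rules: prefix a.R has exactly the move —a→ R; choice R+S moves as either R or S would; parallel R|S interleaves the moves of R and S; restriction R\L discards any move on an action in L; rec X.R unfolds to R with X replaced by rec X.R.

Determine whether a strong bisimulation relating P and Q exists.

bisimilar

LTS(P): 7 reachable states
  p0 = a.b.0 + (0 | 0)\{b,c} + c.(b.0 | c.0) → —a→ p1, —c→ p2
  p1 = b.0 → —b→ p3
  p2 = b.0 | c.0 → —b→ p4, —c→ p5
  p3 = 0 → ·
  p4 = 0 | c.0 → —c→ p6
  p5 = b.0 | 0 → —b→ p6
  p6 = 0 | 0 → ·
LTS(Q): 7 reachable states
  q0 = (0 | 0)\{b,c} + a.b.0 + c.(b.0 | c.0) → —a→ q1, —c→ q2
  q1 = b.0 → —b→ q3
  q2 = b.0 | c.0 → —b→ q4, —c→ q5
  q3 = 0 → ·
  q4 = 0 | c.0 → —c→ q6
  q5 = b.0 | 0 → —b→ q6
  q6 = 0 | 0 → ·
Bisimilarity quotient blocks:
  B0 = {p0, q0}
  B1 = {p1, p5, q1, q5}
  B2 = {p3, p6, q3, q6}
  B3 = {p2, q2}
  B4 = {p4, q4}
p0 ∈ B0, q0 ∈ B0 → same block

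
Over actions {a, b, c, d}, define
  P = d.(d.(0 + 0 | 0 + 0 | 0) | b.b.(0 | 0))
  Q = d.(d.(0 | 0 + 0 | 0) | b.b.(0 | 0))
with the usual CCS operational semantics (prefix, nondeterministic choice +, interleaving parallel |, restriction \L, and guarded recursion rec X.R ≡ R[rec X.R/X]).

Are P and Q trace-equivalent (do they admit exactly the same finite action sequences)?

traces(P) = traces(Q)

Reachable graph of P (7 states):
  p0 = d.(d.(0 + 0 | 0 + 0 | 0) | b.b.(0 | 0)) | —d→ p1
  p1 = d.(0 + 0 | 0 + 0 | 0) | b.b.(0 | 0) | —b→ p2, —d→ p3
  p2 = d.(0 + 0 | 0 + 0 | 0) | b.(0 | 0) | —b→ p4, —d→ p5
  p3 = (0 + 0 | 0 + 0 | 0) | b.b.(0 | 0) | —b→ p5
  p4 = d.(0 + 0 | 0 + 0 | 0) | (0 | 0) | —d→ p6
  p5 = (0 + 0 | 0 + 0 | 0) | b.(0 | 0) | —b→ p6
  p6 = (0 + 0 | 0 + 0 | 0) | (0 | 0) | ·
Reachable graph of Q (7 states):
  q0 = d.(d.(0 | 0 + 0 | 0) | b.b.(0 | 0)) | —d→ q1
  q1 = d.(0 | 0 + 0 | 0) | b.b.(0 | 0) | —b→ q2, —d→ q3
  q2 = d.(0 | 0 + 0 | 0) | b.(0 | 0) | —b→ q4, —d→ q5
  q3 = (0 | 0 + 0 | 0) | b.b.(0 | 0) | —b→ q5
  q4 = d.(0 | 0 + 0 | 0) | (0 | 0) | —d→ q6
  q5 = (0 | 0 + 0 | 0) | b.(0 | 0) | —b→ q6
  q6 = (0 | 0 + 0 | 0) | (0 | 0) | ·
Partition-refinement fixed point:
  B0 = {p0, q0}
  B1 = {p1, q1}
  B2 = {p2, q2}
  B3 = {p5, q5}
  B4 = {p6, q6}
  B5 = {p4, q4}
  B6 = {p3, q3}
p0 ∈ B0, q0 ∈ B0 → same block
Bisimilar ⇒ trace-equivalent.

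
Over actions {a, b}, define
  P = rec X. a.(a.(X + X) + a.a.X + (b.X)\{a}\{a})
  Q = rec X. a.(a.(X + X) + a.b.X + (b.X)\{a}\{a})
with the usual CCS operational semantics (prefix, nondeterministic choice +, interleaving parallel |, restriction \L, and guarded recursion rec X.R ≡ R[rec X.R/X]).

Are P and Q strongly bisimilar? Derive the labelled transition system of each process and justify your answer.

P's transition system — 5 states:
  m0 = rec X. a.(a.(X + X) + a.a.X + (b.X)\{a}\{a}) → ··a··> m1
  m1 = a.((rec X. a.(a.(X + X) + a.a.X + (b.X)\{a}\{a})) + (rec X. a.(a.(X + X) + a.a.X + (b.X)\{a}\{a}))) + a.a.(rec X. a.(a.(X + X) + a.a.X + (b.X)\{a}\{a})) + (b.(rec X. a.(a.(X + X) + a.a.X + (b.X)\{a}\{a})))\{a}\{a} → ··a··> m2, ··a··> m3, ··b··> m4
  m2 = (rec X. a.(a.(X + X) + a.a.X + (b.X)\{a}\{a})) + (rec X. a.(a.(X + X) + a.a.X + (b.X)\{a}\{a})) → ··a··> m1
  m3 = a.(rec X. a.(a.(X + X) + a.a.X + (b.X)\{a}\{a})) → ··a··> m0
  m4 = (rec X. a.(a.(X + X) + a.a.X + (b.X)\{a}\{a}))\{a}\{a} → ·
Q's transition system — 5 states:
  n0 = rec X. a.(a.(X + X) + a.b.X + (b.X)\{a}\{a}) → ··a··> n1
  n1 = a.((rec X. a.(a.(X + X) + a.b.X + (b.X)\{a}\{a})) + (rec X. a.(a.(X + X) + a.b.X + (b.X)\{a}\{a}))) + a.b.(rec X. a.(a.(X + X) + a.b.X + (b.X)\{a}\{a})) + (b.(rec X. a.(a.(X + X) + a.b.X + (b.X)\{a}\{a})))\{a}\{a} → ··a··> n2, ··a··> n3, ··b··> n4
  n2 = (rec X. a.(a.(X + X) + a.b.X + (b.X)\{a}\{a})) + (rec X. a.(a.(X + X) + a.b.X + (b.X)\{a}\{a})) → ··a··> n1
  n3 = b.(rec X. a.(a.(X + X) + a.b.X + (b.X)\{a}\{a})) → ··b··> n0
  n4 = (rec X. a.(a.(X + X) + a.b.X + (b.X)\{a}\{a}))\{a}\{a} → ·
Bisimilarity quotient blocks:
  B0 = {m0, m2}
  B1 = {m1}
  B2 = {m4, n4}
  B3 = {m3}
  B4 = {n0, n2}
  B5 = {n1}
  B6 = {n3}
m0 ∈ B0, n0 ∈ B4 → different blocks

NO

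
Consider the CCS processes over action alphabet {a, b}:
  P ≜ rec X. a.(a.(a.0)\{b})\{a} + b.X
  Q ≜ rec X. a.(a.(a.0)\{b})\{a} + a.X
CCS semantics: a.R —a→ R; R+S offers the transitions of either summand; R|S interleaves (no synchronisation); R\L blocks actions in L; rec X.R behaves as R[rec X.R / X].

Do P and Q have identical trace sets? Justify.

LTS(P): 2 reachable states
  s0 = rec X. a.(a.(a.0)\{b})\{a} + b.X :: -a-> s1, -b-> s0
  s1 = (a.(a.0)\{b})\{a} :: ∅
LTS(Q): 2 reachable states
  t0 = rec X. a.(a.(a.0)\{b})\{a} + a.X :: -a-> t0, -a-> t1
  t1 = (a.(a.0)\{b})\{a} :: ∅
Executing b from P (initial set {s0}):
  after b @ step 1: {s0}
  — P admits the full trace.
Executing b from Q (initial set {t0}):
  after b @ step 1: ∅  — Q cannot continue

NO — witness ⟨b⟩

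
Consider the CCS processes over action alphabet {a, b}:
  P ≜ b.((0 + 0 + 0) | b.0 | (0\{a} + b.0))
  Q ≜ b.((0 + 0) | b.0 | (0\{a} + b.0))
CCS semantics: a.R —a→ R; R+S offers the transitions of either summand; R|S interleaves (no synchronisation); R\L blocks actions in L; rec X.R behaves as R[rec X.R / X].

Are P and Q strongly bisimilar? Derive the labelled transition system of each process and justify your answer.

bisimilar

Reachable graph of P (5 states):
  p0 = b.((0 + 0 + 0) | b.0 | (0\{a} + b.0)) ⊢ ··b··> p1
  p1 = (0 + 0 + 0) | b.0 | (0\{a} + b.0) ⊢ ··b··> p2, ··b··> p3
  p2 = (0 + 0 + 0) | 0 | (0\{a} + b.0) ⊢ ··b··> p4
  p3 = (0 + 0 + 0) | b.0 | 0 ⊢ ··b··> p4
  p4 = (0 + 0 + 0) | 0 | 0 ⊢ (no moves)
Reachable graph of Q (5 states):
  q0 = b.((0 + 0) | b.0 | (0\{a} + b.0)) ⊢ ··b··> q1
  q1 = (0 + 0) | b.0 | (0\{a} + b.0) ⊢ ··b··> q2, ··b··> q3
  q2 = (0 + 0) | 0 | (0\{a} + b.0) ⊢ ··b··> q4
  q3 = (0 + 0) | b.0 | 0 ⊢ ··b··> q4
  q4 = (0 + 0) | 0 | 0 ⊢ (no moves)
Bisimilarity quotient blocks:
  B0 = {p0, q0}
  B1 = {p1, q1}
  B2 = {p2, p3, q2, q3}
  B3 = {p4, q4}
p0 ∈ B0, q0 ∈ B0 → same block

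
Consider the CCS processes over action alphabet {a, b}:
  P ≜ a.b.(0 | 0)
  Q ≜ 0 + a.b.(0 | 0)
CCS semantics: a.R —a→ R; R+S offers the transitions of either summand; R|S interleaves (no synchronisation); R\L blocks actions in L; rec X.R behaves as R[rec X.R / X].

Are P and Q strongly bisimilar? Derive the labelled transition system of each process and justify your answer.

LTS(P): 3 reachable states
  s0 = a.b.(0 | 0) ⊢ =a=> s1
  s1 = b.(0 | 0) ⊢ =b=> s2
  s2 = 0 | 0 ⊢ stopped
LTS(Q): 3 reachable states
  t0 = 0 + a.b.(0 | 0) ⊢ =a=> t1
  t1 = b.(0 | 0) ⊢ =b=> t2
  t2 = 0 | 0 ⊢ stopped
Coarsest stable partition (strong bisimilarity classes):
  B0 = {s0, t0}
  B1 = {s1, t1}
  B2 = {s2, t2}
s0 ∈ B0, t0 ∈ B0 → same block

P ~ Q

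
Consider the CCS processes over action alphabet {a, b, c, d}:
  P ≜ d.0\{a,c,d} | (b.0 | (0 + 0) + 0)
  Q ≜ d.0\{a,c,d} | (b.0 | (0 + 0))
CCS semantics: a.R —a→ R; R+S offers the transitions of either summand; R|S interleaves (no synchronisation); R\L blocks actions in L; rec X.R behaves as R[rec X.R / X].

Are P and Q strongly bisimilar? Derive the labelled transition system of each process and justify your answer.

LTS(P): 4 reachable states
  m0 = d.0\{a,c,d} | (b.0 | (0 + 0) + 0) :: -b-> m1, -d-> m2
  m1 = d.0\{a,c,d} | (0 | (0 + 0)) :: -d-> m3
  m2 = 0\{a,c,d} | (b.0 | (0 + 0) + 0) :: -b-> m3
  m3 = 0\{a,c,d} | (0 | (0 + 0)) :: (no moves)
LTS(Q): 4 reachable states
  n0 = d.0\{a,c,d} | (b.0 | (0 + 0)) :: -b-> n1, -d-> n2
  n1 = d.0\{a,c,d} | (0 | (0 + 0)) :: -d-> n3
  n2 = 0\{a,c,d} | (b.0 | (0 + 0)) :: -b-> n3
  n3 = 0\{a,c,d} | (0 | (0 + 0)) :: (no moves)
Bisimilarity quotient blocks:
  B0 = {m0, n0}
  B1 = {m2, n2}
  B2 = {m3, n3}
  B3 = {m1, n1}
m0 ∈ B0, n0 ∈ B0 → same block

YES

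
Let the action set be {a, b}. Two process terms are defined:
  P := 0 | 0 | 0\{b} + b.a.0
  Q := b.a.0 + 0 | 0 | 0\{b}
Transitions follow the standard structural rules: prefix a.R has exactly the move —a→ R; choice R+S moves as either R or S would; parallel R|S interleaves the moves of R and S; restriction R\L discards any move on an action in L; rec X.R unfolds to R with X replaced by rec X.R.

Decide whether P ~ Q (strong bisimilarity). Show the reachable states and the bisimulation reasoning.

P's transition system — 3 states:
  u0 = 0 | 0 | 0\{b} + b.a.0 :: -b-> u1
  u1 = a.0 :: -a-> u2
  u2 = 0 :: (no moves)
Q's transition system — 3 states:
  v0 = b.a.0 + 0 | 0 | 0\{b} :: -b-> v1
  v1 = a.0 :: -a-> v2
  v2 = 0 :: (no moves)
Bisimilarity quotient blocks:
  B0 = {u0, v0}
  B1 = {u1, v1}
  B2 = {u2, v2}
u0 ∈ B0, v0 ∈ B0 → same block

YES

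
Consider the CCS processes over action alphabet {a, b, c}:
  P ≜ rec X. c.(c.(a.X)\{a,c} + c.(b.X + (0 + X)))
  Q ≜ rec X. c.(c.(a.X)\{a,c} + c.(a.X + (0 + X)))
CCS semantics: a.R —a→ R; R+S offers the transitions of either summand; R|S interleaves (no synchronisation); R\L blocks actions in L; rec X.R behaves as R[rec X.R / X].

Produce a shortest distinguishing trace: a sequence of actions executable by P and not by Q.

ccb

P's transition system — 4 states:
  p0 = rec X. c.(c.(a.X)\{a,c} + c.(b.X + (0 + X))) has moves —c→ p1
  p1 = c.(a.(rec X. c.(c.(a.X)\{a,c} + c.(b.X + (0 + X)))))\{a,c} + c.(b.(rec X. c.(c.(a.X)\{a,c} + c.(b.X + (0 + X)))) + (0 + (rec X. c.(c.(a.X)\{a,c} + c.(b.X + (0 + X)))))) has moves —c→ p2, —c→ p3
  p2 = (a.(rec X. c.(c.(a.X)\{a,c} + c.(b.X + (0 + X)))))\{a,c} has moves deadlocked
  p3 = b.(rec X. c.(c.(a.X)\{a,c} + c.(b.X + (0 + X)))) + (0 + (rec X. c.(c.(a.X)\{a,c} + c.(b.X + (0 + X))))) has moves —b→ p0, —c→ p1
Q's transition system — 4 states:
  q0 = rec X. c.(c.(a.X)\{a,c} + c.(a.X + (0 + X))) has moves —c→ q1
  q1 = c.(a.(rec X. c.(c.(a.X)\{a,c} + c.(a.X + (0 + X)))))\{a,c} + c.(a.(rec X. c.(c.(a.X)\{a,c} + c.(a.X + (0 + X)))) + (0 + (rec X. c.(c.(a.X)\{a,c} + c.(a.X + (0 + X)))))) has moves —c→ q2, —c→ q3
  q2 = (a.(rec X. c.(c.(a.X)\{a,c} + c.(a.X + (0 + X)))))\{a,c} has moves deadlocked
  q3 = a.(rec X. c.(c.(a.X)\{a,c} + c.(a.X + (0 + X)))) + (0 + (rec X. c.(c.(a.X)\{a,c} + c.(a.X + (0 + X))))) has moves —a→ q0, —c→ q1
Run σ = ⟨ccb⟩ on P: start {p0}
  step 1 (c): {p1}
  step 2 (c): {p2, p3}
  step 3 (b): {p0}
  P completes σ.
Run σ = ⟨ccb⟩ on Q: start {q0}
  step 1 (c): {q1}
  step 2 (c): {q2, q3}
  step 3 (b): ∅  — Q cannot continue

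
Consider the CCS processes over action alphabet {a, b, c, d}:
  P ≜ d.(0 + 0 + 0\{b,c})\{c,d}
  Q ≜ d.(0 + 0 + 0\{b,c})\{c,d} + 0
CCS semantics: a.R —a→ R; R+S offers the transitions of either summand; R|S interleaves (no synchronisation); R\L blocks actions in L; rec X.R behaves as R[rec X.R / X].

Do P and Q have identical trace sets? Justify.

trace-equivalent

LTS(P): 2 reachable states
  p0 = d.(0 + 0 + 0\{b,c})\{c,d} :: —d→ p1
  p1 = (0 + 0 + 0\{b,c})\{c,d} :: ∅
LTS(Q): 2 reachable states
  q0 = d.(0 + 0 + 0\{b,c})\{c,d} + 0 :: —d→ q1
  q1 = (0 + 0 + 0\{b,c})\{c,d} :: ∅
Partition-refinement fixed point:
  B0 = {p0, q0}
  B1 = {p1, q1}
p0 ∈ B0, q0 ∈ B0 → same block
Bisimilar ⇒ trace-equivalent.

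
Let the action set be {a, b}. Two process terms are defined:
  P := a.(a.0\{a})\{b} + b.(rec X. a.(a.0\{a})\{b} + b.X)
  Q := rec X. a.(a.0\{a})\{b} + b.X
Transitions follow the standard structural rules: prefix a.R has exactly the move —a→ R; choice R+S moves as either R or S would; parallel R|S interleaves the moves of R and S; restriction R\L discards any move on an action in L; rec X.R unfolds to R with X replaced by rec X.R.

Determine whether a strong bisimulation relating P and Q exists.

P ~ Q

LTS(P): 4 reachable states
  s0 = a.(a.0\{a})\{b} + b.(rec X. a.(a.0\{a})\{b} + b.X) :: -a-> s1, -b-> s2
  s1 = (a.0\{a})\{b} :: -a-> s3
  s2 = rec X. a.(a.0\{a})\{b} + b.X :: -a-> s1, -b-> s2
  s3 = 0\{a}\{b} :: deadlocked
LTS(Q): 3 reachable states
  t0 = rec X. a.(a.0\{a})\{b} + b.X :: -a-> t1, -b-> t0
  t1 = (a.0\{a})\{b} :: -a-> t2
  t2 = 0\{a}\{b} :: deadlocked
Partition-refinement fixed point:
  B0 = {s0, s2, t0}
  B1 = {s1, t1}
  B2 = {s3, t2}
s0 ∈ B0, t0 ∈ B0 → same block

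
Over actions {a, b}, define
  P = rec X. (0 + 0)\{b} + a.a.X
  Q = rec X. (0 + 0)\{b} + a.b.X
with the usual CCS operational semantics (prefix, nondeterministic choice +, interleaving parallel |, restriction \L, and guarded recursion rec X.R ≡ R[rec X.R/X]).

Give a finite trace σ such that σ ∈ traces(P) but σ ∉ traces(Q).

aa

Reachable graph of P (2 states):
  u0 = rec X. (0 + 0)\{b} + a.a.X | —a→ u1
  u1 = a.(rec X. (0 + 0)\{b} + a.a.X) | —a→ u0
Reachable graph of Q (2 states):
  v0 = rec X. (0 + 0)\{b} + a.b.X | —a→ v1
  v1 = b.(rec X. (0 + 0)\{b} + a.b.X) | —b→ v0
Executing aa from P (initial set {u0}):
  after a @ step 1: {u1}
  after a @ step 2: {u0}
  P completes σ.
Executing aa from Q (initial set {v0}):
  after a @ step 1: {v1}
  after a @ step 2: ∅ (Q stuck)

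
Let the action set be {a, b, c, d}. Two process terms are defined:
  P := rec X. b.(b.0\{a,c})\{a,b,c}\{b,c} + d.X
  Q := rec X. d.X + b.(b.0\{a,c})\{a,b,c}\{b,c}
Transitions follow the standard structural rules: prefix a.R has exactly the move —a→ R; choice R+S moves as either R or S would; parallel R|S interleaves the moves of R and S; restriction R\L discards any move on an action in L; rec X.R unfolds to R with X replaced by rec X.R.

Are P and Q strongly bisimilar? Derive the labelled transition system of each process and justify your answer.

LTS(P): 2 reachable states
  u0 = rec X. b.(b.0\{a,c})\{a,b,c}\{b,c} + d.X has moves ··b··> u1, ··d··> u0
  u1 = (b.0\{a,c})\{a,b,c}\{b,c} has moves ·
LTS(Q): 2 reachable states
  v0 = rec X. d.X + b.(b.0\{a,c})\{a,b,c}\{b,c} has moves ··b··> v1, ··d··> v0
  v1 = (b.0\{a,c})\{a,b,c}\{b,c} has moves ·
Partition-refinement fixed point:
  B0 = {u0, v0}
  B1 = {u1, v1}
u0 ∈ B0, v0 ∈ B0 → same block

bisimilar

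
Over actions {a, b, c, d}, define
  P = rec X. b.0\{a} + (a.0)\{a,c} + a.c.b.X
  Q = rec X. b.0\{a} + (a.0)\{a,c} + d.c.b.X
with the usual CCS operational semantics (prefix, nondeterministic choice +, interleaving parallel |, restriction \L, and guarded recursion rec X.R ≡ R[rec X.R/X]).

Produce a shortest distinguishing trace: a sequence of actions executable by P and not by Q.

LTS(P): 4 reachable states
  u0 = rec X. b.0\{a} + (a.0)\{a,c} + a.c.b.X ⊢ —a→ u1, —b→ u2
  u1 = c.b.(rec X. b.0\{a} + (a.0)\{a,c} + a.c.b.X) ⊢ —c→ u3
  u2 = 0\{a} ⊢ ∅
  u3 = b.(rec X. b.0\{a} + (a.0)\{a,c} + a.c.b.X) ⊢ —b→ u0
LTS(Q): 4 reachable states
  v0 = rec X. b.0\{a} + (a.0)\{a,c} + d.c.b.X ⊢ —b→ v1, —d→ v2
  v1 = 0\{a} ⊢ ∅
  v2 = c.b.(rec X. b.0\{a} + (a.0)\{a,c} + d.c.b.X) ⊢ —c→ v3
  v3 = b.(rec X. b.0\{a} + (a.0)\{a,c} + d.c.b.X) ⊢ —b→ v0
Trace ⟨a⟩ through P, begin at {u0}:
  [1] a ⇒ {u1}
  — P admits the full trace.
Trace ⟨a⟩ through Q, begin at {v0}:
  [1] a ⇒ ∅  — Q cannot continue

a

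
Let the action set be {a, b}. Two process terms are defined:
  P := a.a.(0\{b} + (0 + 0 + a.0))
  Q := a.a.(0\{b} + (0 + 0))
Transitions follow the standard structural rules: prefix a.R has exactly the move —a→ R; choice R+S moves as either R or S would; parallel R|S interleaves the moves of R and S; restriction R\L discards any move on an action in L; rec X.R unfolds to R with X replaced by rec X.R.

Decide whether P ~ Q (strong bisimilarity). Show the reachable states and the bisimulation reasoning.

P ≁ Q

LTS(P): 4 reachable states
  p0 = a.a.(0\{b} + (0 + 0 + a.0)) | —a→ p1
  p1 = a.(0\{b} + (0 + 0 + a.0)) | —a→ p2
  p2 = 0\{b} + (0 + 0 + a.0) | —a→ p3
  p3 = 0 | deadlocked
LTS(Q): 3 reachable states
  q0 = a.a.(0\{b} + (0 + 0)) | —a→ q1
  q1 = a.(0\{b} + (0 + 0)) | —a→ q2
  q2 = 0\{b} + (0 + 0) | deadlocked
Bisimilarity quotient blocks:
  B0 = {p0}
  B1 = {p1, q0}
  B2 = {p2, q1}
  B3 = {p3, q2}
p0 ∈ B0, q0 ∈ B1 → different blocks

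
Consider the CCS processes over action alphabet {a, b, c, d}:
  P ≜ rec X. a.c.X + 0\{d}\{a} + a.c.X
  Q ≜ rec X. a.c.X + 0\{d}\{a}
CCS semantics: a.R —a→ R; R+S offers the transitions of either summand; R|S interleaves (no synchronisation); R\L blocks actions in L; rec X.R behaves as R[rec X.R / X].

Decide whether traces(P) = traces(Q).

YES

Reachable graph of P (2 states):
  u0 = rec X. a.c.X + 0\{d}\{a} + a.c.X → -a-> u1
  u1 = c.(rec X. a.c.X + 0\{d}\{a} + a.c.X) → -c-> u0
Reachable graph of Q (2 states):
  v0 = rec X. a.c.X + 0\{d}\{a} → -a-> v1
  v1 = c.(rec X. a.c.X + 0\{d}\{a}) → -c-> v0
Coarsest stable partition (strong bisimilarity classes):
  B0 = {u0, v0}
  B1 = {u1, v1}
u0 ∈ B0, v0 ∈ B0 → same block
Bisimilar ⇒ trace-equivalent.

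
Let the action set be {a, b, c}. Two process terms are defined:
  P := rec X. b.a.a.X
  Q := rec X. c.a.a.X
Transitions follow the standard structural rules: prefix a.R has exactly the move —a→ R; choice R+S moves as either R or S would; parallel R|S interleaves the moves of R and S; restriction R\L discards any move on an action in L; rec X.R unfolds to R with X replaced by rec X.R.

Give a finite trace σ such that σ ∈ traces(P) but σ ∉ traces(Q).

b

P's transition system — 3 states:
  p0 = rec X. b.a.a.X has moves =b=> p1
  p1 = a.a.(rec X. b.a.a.X) has moves =a=> p2
  p2 = a.(rec X. b.a.a.X) has moves =a=> p0
Q's transition system — 3 states:
  q0 = rec X. c.a.a.X has moves =c=> q1
  q1 = a.a.(rec X. c.a.a.X) has moves =a=> q2
  q2 = a.(rec X. c.a.a.X) has moves =a=> q0
Trace ⟨b⟩ through P, begin at {p0}:
  after b @ step 1: {p1}
  ✓ P
Trace ⟨b⟩ through Q, begin at {q0}:
  after b @ step 1: ∅  — Q cannot continue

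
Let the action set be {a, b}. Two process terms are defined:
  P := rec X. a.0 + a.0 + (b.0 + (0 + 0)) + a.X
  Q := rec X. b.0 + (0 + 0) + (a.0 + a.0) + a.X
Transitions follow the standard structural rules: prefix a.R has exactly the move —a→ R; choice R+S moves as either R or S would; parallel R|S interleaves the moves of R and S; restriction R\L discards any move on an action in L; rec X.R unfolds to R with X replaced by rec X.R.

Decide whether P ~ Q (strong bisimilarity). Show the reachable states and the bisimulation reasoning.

Reachable graph of P (2 states):
  p0 = rec X. a.0 + a.0 + (b.0 + (0 + 0)) + a.X :: =a=> p0, =a=> p1, =b=> p1
  p1 = 0 :: ∅
Reachable graph of Q (2 states):
  q0 = rec X. b.0 + (0 + 0) + (a.0 + a.0) + a.X :: =a=> q0, =a=> q1, =b=> q1
  q1 = 0 :: ∅
Coarsest stable partition (strong bisimilarity classes):
  B0 = {p0, q0}
  B1 = {p1, q1}
p0 ∈ B0, q0 ∈ B0 → same block

bisimilar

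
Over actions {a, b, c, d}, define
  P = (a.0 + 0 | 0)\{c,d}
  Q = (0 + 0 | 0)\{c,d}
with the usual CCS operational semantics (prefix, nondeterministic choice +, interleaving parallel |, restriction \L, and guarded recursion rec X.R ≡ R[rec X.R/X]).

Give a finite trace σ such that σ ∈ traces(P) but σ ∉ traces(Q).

a

LTS(P): 2 reachable states
  u0 = (a.0 + 0 | 0)\{c,d} → --a--▸ u1
  u1 = 0\{c,d} → ·
LTS(Q): 1 reachable states
  v0 = (0 + 0 | 0)\{c,d} → ·
Executing a from P (initial set {u0}):
  step 1 (a): {u1}
  — P admits the full trace.
Executing a from Q (initial set {v0}):
  step 1 (a): ∅  — Q cannot continue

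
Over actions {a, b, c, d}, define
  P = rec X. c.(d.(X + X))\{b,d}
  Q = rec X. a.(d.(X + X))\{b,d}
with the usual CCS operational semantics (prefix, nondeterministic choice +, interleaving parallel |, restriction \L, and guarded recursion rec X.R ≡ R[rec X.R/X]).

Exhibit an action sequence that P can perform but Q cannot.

c

LTS(P): 2 reachable states
  s0 = rec X. c.(d.(X + X))\{b,d} | --c--▸ s1
  s1 = (d.((rec X. c.(d.(X + X))\{b,d}) + (rec X. c.(d.(X + X))\{b,d})))\{b,d} | stopped
LTS(Q): 2 reachable states
  t0 = rec X. a.(d.(X + X))\{b,d} | --a--▸ t1
  t1 = (d.((rec X. a.(d.(X + X))\{b,d}) + (rec X. a.(d.(X + X))\{b,d})))\{b,d} | stopped
Run σ = ⟨c⟩ on P: start {s0}
  after c @ step 1: {s1}
  P completes σ.
Run σ = ⟨c⟩ on Q: start {t0}
  after c @ step 1: ∅  — Q cannot continue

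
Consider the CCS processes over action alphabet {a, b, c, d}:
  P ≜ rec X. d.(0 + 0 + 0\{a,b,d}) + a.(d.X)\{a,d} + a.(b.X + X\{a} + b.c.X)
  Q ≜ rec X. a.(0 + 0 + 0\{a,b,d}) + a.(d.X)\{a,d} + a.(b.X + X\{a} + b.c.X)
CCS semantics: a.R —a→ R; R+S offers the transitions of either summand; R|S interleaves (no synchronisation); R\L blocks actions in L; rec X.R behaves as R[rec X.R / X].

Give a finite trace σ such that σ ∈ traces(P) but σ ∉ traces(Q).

Reachable graph of P (6 states):
  u0 = rec X. d.(0 + 0 + 0\{a,b,d}) + a.(d.X)\{a,d} + a.(b.X + X\{a} + b.c.X) has moves =a=> u1, =a=> u2, =d=> u3
  u1 = (d.(rec X. d.(0 + 0 + 0\{a,b,d}) + a.(d.X)\{a,d} + a.(b.X + X\{a} + b.c.X)))\{a,d} has moves stopped
  u2 = b.(rec X. d.(0 + 0 + 0\{a,b,d}) + a.(d.X)\{a,d} + a.(b.X + X\{a} + b.c.X)) + (rec X. d.(0 + 0 + 0\{a,b,d}) + a.(d.X)\{a,d} + a.(b.X + X\{a} + b.c.X))\{a} + b.c.(rec X. d.(0 + 0 + 0\{a,b,d}) + a.(d.X)\{a,d} + a.(b.X + X\{a} + b.c.X)) has moves =b=> u0, =b=> u4, =d=> u5
  u3 = 0 + 0 + 0\{a,b,d} has moves stopped
  u4 = c.(rec X. d.(0 + 0 + 0\{a,b,d}) + a.(d.X)\{a,d} + a.(b.X + X\{a} + b.c.X)) has moves =c=> u0
  u5 = (0 + 0 + 0\{a,b,d})\{a} has moves stopped
Reachable graph of Q (5 states):
  v0 = rec X. a.(0 + 0 + 0\{a,b,d}) + a.(d.X)\{a,d} + a.(b.X + X\{a} + b.c.X) has moves =a=> v1, =a=> v2, =a=> v3
  v1 = (d.(rec X. a.(0 + 0 + 0\{a,b,d}) + a.(d.X)\{a,d} + a.(b.X + X\{a} + b.c.X)))\{a,d} has moves stopped
  v2 = 0 + 0 + 0\{a,b,d} has moves stopped
  v3 = b.(rec X. a.(0 + 0 + 0\{a,b,d}) + a.(d.X)\{a,d} + a.(b.X + X\{a} + b.c.X)) + (rec X. a.(0 + 0 + 0\{a,b,d}) + a.(d.X)\{a,d} + a.(b.X + X\{a} + b.c.X))\{a} + b.c.(rec X. a.(0 + 0 + 0\{a,b,d}) + a.(d.X)\{a,d} + a.(b.X + X\{a} + b.c.X)) has moves =b=> v0, =b=> v4
  v4 = c.(rec X. a.(0 + 0 + 0\{a,b,d}) + a.(d.X)\{a,d} + a.(b.X + X\{a} + b.c.X)) has moves =c=> v0
Run σ = ⟨d⟩ on P: start {u0}
  step 1 (d): {u3}
  P completes σ.
Run σ = ⟨d⟩ on Q: start {v0}
  step 1 (d): no successor for Q

d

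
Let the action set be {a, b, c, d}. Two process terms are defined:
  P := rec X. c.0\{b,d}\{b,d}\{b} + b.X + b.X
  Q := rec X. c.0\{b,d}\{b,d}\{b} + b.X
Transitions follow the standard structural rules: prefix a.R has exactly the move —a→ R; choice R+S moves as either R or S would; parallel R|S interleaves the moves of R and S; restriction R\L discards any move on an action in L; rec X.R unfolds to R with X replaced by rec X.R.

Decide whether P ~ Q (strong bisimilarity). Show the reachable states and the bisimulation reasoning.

P ~ Q

Reachable graph of P (2 states):
  m0 = rec X. c.0\{b,d}\{b,d}\{b} + b.X + b.X | ··b··> m0, ··c··> m1
  m1 = 0\{b,d}\{b,d}\{b} | deadlocked
Reachable graph of Q (2 states):
  n0 = rec X. c.0\{b,d}\{b,d}\{b} + b.X | ··b··> n0, ··c··> n1
  n1 = 0\{b,d}\{b,d}\{b} | deadlocked
Coarsest stable partition (strong bisimilarity classes):
  B0 = {m0, n0}
  B1 = {m1, n1}
m0 ∈ B0, n0 ∈ B0 → same block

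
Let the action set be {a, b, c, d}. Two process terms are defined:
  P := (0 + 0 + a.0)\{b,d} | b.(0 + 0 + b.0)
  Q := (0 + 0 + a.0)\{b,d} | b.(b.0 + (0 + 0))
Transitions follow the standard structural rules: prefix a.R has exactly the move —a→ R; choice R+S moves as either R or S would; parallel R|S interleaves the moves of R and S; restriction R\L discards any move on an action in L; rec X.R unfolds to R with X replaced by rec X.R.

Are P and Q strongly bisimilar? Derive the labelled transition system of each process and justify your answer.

Reachable graph of P (6 states):
  p0 = (0 + 0 + a.0)\{b,d} | b.(0 + 0 + b.0) ⊢ —a→ p1, —b→ p2
  p1 = 0\{b,d} | b.(0 + 0 + b.0) ⊢ —b→ p3
  p2 = (0 + 0 + a.0)\{b,d} | (0 + 0 + b.0) ⊢ —a→ p3, —b→ p4
  p3 = 0\{b,d} | (0 + 0 + b.0) ⊢ —b→ p5
  p4 = (0 + 0 + a.0)\{b,d} | 0 ⊢ —a→ p5
  p5 = 0\{b,d} | 0 ⊢ deadlocked
Reachable graph of Q (6 states):
  q0 = (0 + 0 + a.0)\{b,d} | b.(b.0 + (0 + 0)) ⊢ —a→ q1, —b→ q2
  q1 = 0\{b,d} | b.(b.0 + (0 + 0)) ⊢ —b→ q3
  q2 = (0 + 0 + a.0)\{b,d} | (b.0 + (0 + 0)) ⊢ —a→ q3, —b→ q4
  q3 = 0\{b,d} | (b.0 + (0 + 0)) ⊢ —b→ q5
  q4 = (0 + 0 + a.0)\{b,d} | 0 ⊢ —a→ q5
  q5 = 0\{b,d} | 0 ⊢ deadlocked
Partition-refinement fixed point:
  B0 = {p0, q0}
  B1 = {p2, q2}
  B2 = {p4, q4}
  B3 = {p5, q5}
  B4 = {p3, q3}
  B5 = {p1, q1}
p0 ∈ B0, q0 ∈ B0 → same block

YES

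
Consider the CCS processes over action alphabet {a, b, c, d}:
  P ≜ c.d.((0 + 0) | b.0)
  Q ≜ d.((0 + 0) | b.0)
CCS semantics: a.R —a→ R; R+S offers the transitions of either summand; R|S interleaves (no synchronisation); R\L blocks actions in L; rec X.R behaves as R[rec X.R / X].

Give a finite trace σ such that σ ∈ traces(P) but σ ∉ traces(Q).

c

P's transition system — 4 states:
  p0 = c.d.((0 + 0) | b.0) ⊢ -c-> p1
  p1 = d.((0 + 0) | b.0) ⊢ -d-> p2
  p2 = (0 + 0) | b.0 ⊢ -b-> p3
  p3 = (0 + 0) | 0 ⊢ ∅
Q's transition system — 3 states:
  q0 = d.((0 + 0) | b.0) ⊢ -d-> q1
  q1 = (0 + 0) | b.0 ⊢ -b-> q2
  q2 = (0 + 0) | 0 ⊢ ∅
Run σ = ⟨c⟩ on P: start {p0}
  [1] c ⇒ {p1}
  P completes σ.
Run σ = ⟨c⟩ on Q: start {q0}
  [1] c ⇒ no successor for Q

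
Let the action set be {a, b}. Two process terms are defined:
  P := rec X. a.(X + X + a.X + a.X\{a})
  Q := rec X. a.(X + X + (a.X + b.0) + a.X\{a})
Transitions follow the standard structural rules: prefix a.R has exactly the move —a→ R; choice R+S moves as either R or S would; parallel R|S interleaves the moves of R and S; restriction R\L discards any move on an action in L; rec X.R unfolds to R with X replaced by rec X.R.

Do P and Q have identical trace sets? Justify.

trace-distinct — witness ⟨ab⟩

Reachable graph of P (3 states):
  m0 = rec X. a.(X + X + a.X + a.X\{a}) | ··a··> m1
  m1 = (rec X. a.(X + X + a.X + a.X\{a})) + (rec X. a.(X + X + a.X + a.X\{a})) + a.(rec X. a.(X + X + a.X + a.X\{a})) + a.(rec X. a.(X + X + a.X + a.X\{a}))\{a} | ··a··> m0, ··a··> m1, ··a··> m2
  m2 = (rec X. a.(X + X + a.X + a.X\{a}))\{a} | stopped
Reachable graph of Q (4 states):
  n0 = rec X. a.(X + X + (a.X + b.0) + a.X\{a}) | ··a··> n1
  n1 = (rec X. a.(X + X + (a.X + b.0) + a.X\{a})) + (rec X. a.(X + X + (a.X + b.0) + a.X\{a})) + (a.(rec X. a.(X + X + (a.X + b.0) + a.X\{a})) + b.0) + a.(rec X. a.(X + X + (a.X + b.0) + a.X\{a}))\{a} | ··a··> n0, ··a··> n1, ··a··> n2, ··b··> n3
  n2 = (rec X. a.(X + X + (a.X + b.0) + a.X\{a}))\{a} | stopped
  n3 = 0 | stopped
Trace ⟨ab⟩ through Q, begin at {n0}:
  step 1 (a): {n1}
  step 2 (b): {n3}
  Q completes σ.
Trace ⟨ab⟩ through P, begin at {m0}:
  step 1 (a): {m1}
  step 2 (b): ∅ (P stuck)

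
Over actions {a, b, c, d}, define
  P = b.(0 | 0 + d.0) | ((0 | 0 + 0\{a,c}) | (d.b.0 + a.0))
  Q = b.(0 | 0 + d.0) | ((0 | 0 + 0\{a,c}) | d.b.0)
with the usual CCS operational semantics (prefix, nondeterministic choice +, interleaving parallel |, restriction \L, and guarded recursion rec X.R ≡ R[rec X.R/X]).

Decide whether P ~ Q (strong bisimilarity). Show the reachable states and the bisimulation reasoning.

not bisimilar

Reachable graph of P (9 states):
  u0 = b.(0 | 0 + d.0) | ((0 | 0 + 0\{a,c}) | (d.b.0 + a.0)) → =a=> u1, =b=> u2, =d=> u3
  u1 = b.(0 | 0 + d.0) | ((0 | 0 + 0\{a,c}) | 0) → =b=> u4
  u2 = (0 | 0 + d.0) | ((0 | 0 + 0\{a,c}) | (d.b.0 + a.0)) → =a=> u4, =d=> u5, =d=> u6
  u3 = b.(0 | 0 + d.0) | ((0 | 0 + 0\{a,c}) | b.0) → =b=> u1, =b=> u5
  u4 = (0 | 0 + d.0) | ((0 | 0 + 0\{a,c}) | 0) → =d=> u7
  u5 = (0 | 0 + d.0) | ((0 | 0 + 0\{a,c}) | b.0) → =b=> u4, =d=> u8
  u6 = 0 | ((0 | 0 + 0\{a,c}) | (d.b.0 + a.0)) → =a=> u7, =d=> u8
  u7 = 0 | ((0 | 0 + 0\{a,c}) | 0) → ∅
  u8 = 0 | ((0 | 0 + 0\{a,c}) | b.0) → =b=> u7
Reachable graph of Q (9 states):
  v0 = b.(0 | 0 + d.0) | ((0 | 0 + 0\{a,c}) | d.b.0) → =b=> v1, =d=> v2
  v1 = (0 | 0 + d.0) | ((0 | 0 + 0\{a,c}) | d.b.0) → =d=> v3, =d=> v4
  v2 = b.(0 | 0 + d.0) | ((0 | 0 + 0\{a,c}) | b.0) → =b=> v3, =b=> v5
  v3 = (0 | 0 + d.0) | ((0 | 0 + 0\{a,c}) | b.0) → =b=> v6, =d=> v7
  v4 = 0 | ((0 | 0 + 0\{a,c}) | d.b.0) → =d=> v7
  v5 = b.(0 | 0 + d.0) | ((0 | 0 + 0\{a,c}) | 0) → =b=> v6
  v6 = (0 | 0 + d.0) | ((0 | 0 + 0\{a,c}) | 0) → =d=> v8
  v7 = 0 | ((0 | 0 + 0\{a,c}) | b.0) → =b=> v8
  v8 = 0 | ((0 | 0 + 0\{a,c}) | 0) → ∅
Coarsest stable partition (strong bisimilarity classes):
  B0 = {u0}
  B1 = {u3, v2}
  B2 = {u5, v3}
  B3 = {u8, v7}
  B4 = {u7, v8}
  B5 = {u4, v6}
  B6 = {u1, v5}
  B7 = {u2}
  B8 = {u6}
  B9 = {v0}
  B10 = {v1}
  B11 = {v4}
u0 ∈ B0, v0 ∈ B9 → different blocks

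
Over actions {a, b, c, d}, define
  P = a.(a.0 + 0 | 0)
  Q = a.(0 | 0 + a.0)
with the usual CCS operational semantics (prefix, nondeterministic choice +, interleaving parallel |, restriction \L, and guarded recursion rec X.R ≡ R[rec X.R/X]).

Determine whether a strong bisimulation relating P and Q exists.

YES

Reachable graph of P (3 states):
  m0 = a.(a.0 + 0 | 0) → --a--▸ m1
  m1 = a.0 + 0 | 0 → --a--▸ m2
  m2 = 0 → stopped
Reachable graph of Q (3 states):
  n0 = a.(0 | 0 + a.0) → --a--▸ n1
  n1 = 0 | 0 + a.0 → --a--▸ n2
  n2 = 0 → stopped
Bisimilarity quotient blocks:
  B0 = {m0, n0}
  B1 = {m1, n1}
  B2 = {m2, n2}
m0 ∈ B0, n0 ∈ B0 → same block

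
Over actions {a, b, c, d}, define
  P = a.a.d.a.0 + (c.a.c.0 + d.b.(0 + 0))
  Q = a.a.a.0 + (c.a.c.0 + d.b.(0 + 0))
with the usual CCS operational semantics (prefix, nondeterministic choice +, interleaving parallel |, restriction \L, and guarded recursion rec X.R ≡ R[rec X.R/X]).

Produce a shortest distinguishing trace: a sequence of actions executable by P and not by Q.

LTS(P): 9 reachable states
  u0 = a.a.d.a.0 + (c.a.c.0 + d.b.(0 + 0)) | ··a··> u1, ··c··> u2, ··d··> u3
  u1 = a.d.a.0 | ··a··> u4
  u2 = a.c.0 | ··a··> u5
  u3 = b.(0 + 0) | ··b··> u6
  u4 = d.a.0 | ··d··> u7
  u5 = c.0 | ··c··> u8
  u6 = 0 + 0 | stopped
  u7 = a.0 | ··a··> u8
  u8 = 0 | stopped
LTS(Q): 8 reachable states
  v0 = a.a.a.0 + (c.a.c.0 + d.b.(0 + 0)) | ··a··> v1, ··c··> v2, ··d··> v3
  v1 = a.a.0 | ··a··> v4
  v2 = a.c.0 | ··a··> v5
  v3 = b.(0 + 0) | ··b··> v6
  v4 = a.0 | ··a··> v7
  v5 = c.0 | ··c··> v7
  v6 = 0 + 0 | stopped
  v7 = 0 | stopped
Trace ⟨aad⟩ through P, begin at {u0}:
  step 1 (a): {u1}
  step 2 (a): {u4}
  step 3 (d): {u7}
  ✓ P
Trace ⟨aad⟩ through Q, begin at {v0}:
  step 1 (a): {v1}
  step 2 (a): {v4}
  step 3 (d): ∅ (Q stuck)

aad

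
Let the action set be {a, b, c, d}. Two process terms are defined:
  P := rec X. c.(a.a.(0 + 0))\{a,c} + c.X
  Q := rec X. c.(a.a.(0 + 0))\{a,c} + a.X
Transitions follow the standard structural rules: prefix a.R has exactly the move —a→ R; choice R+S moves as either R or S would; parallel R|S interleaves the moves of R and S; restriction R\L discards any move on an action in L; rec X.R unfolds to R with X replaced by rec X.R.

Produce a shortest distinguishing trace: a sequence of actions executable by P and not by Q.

cc

LTS(P): 2 reachable states
  p0 = rec X. c.(a.a.(0 + 0))\{a,c} + c.X ⊢ -c-> p0, -c-> p1
  p1 = (a.a.(0 + 0))\{a,c} ⊢ deadlocked
LTS(Q): 2 reachable states
  q0 = rec X. c.(a.a.(0 + 0))\{a,c} + a.X ⊢ -a-> q0, -c-> q1
  q1 = (a.a.(0 + 0))\{a,c} ⊢ deadlocked
Trace ⟨cc⟩ through P, begin at {p0}:
  [1] c ⇒ {p0, p1}
  [2] c ⇒ {p0, p1}
  — P admits the full trace.
Trace ⟨cc⟩ through Q, begin at {q0}:
  [1] c ⇒ {q1}
  [2] c ⇒ ∅  — Q cannot continue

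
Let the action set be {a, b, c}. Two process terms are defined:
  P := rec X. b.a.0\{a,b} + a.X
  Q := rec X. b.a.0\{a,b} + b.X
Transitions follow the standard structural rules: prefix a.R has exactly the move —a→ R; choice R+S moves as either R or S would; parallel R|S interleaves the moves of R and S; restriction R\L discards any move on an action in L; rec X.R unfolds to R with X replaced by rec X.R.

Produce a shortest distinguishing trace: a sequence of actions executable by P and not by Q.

a

LTS(P): 3 reachable states
  m0 = rec X. b.a.0\{a,b} + a.X :: -a-> m0, -b-> m1
  m1 = a.0\{a,b} :: -a-> m2
  m2 = 0\{a,b} :: stopped
LTS(Q): 3 reachable states
  n0 = rec X. b.a.0\{a,b} + b.X :: -b-> n0, -b-> n1
  n1 = a.0\{a,b} :: -a-> n2
  n2 = 0\{a,b} :: stopped
Executing a from P (initial set {m0}):
  [1] a ⇒ {m0}
  — P admits the full trace.
Executing a from Q (initial set {n0}):
  [1] a ⇒ ∅ (Q stuck)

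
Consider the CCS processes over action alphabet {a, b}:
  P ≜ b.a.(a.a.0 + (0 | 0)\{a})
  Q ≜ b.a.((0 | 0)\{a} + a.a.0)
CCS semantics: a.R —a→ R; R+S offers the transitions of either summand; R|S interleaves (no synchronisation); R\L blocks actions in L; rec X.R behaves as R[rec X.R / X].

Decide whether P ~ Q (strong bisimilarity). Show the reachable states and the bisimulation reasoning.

bisimilar

P's transition system — 5 states:
  m0 = b.a.(a.a.0 + (0 | 0)\{a}) | ··b··> m1
  m1 = a.(a.a.0 + (0 | 0)\{a}) | ··a··> m2
  m2 = a.a.0 + (0 | 0)\{a} | ··a··> m3
  m3 = a.0 | ··a··> m4
  m4 = 0 | stopped
Q's transition system — 5 states:
  n0 = b.a.((0 | 0)\{a} + a.a.0) | ··b··> n1
  n1 = a.((0 | 0)\{a} + a.a.0) | ··a··> n2
  n2 = (0 | 0)\{a} + a.a.0 | ··a··> n3
  n3 = a.0 | ··a··> n4
  n4 = 0 | stopped
Partition-refinement fixed point:
  B0 = {m0, n0}
  B1 = {m1, n1}
  B2 = {m2, n2}
  B3 = {m3, n3}
  B4 = {m4, n4}
m0 ∈ B0, n0 ∈ B0 → same block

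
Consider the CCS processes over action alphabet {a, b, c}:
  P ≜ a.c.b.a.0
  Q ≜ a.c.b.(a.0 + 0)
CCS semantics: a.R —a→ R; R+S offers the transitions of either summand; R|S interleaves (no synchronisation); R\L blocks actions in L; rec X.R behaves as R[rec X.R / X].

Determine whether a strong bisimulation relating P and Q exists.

bisimilar

P's transition system — 5 states:
  u0 = a.c.b.a.0 | ··a··> u1
  u1 = c.b.a.0 | ··c··> u2
  u2 = b.a.0 | ··b··> u3
  u3 = a.0 | ··a··> u4
  u4 = 0 | ∅
Q's transition system — 5 states:
  v0 = a.c.b.(a.0 + 0) | ··a··> v1
  v1 = c.b.(a.0 + 0) | ··c··> v2
  v2 = b.(a.0 + 0) | ··b··> v3
  v3 = a.0 + 0 | ··a··> v4
  v4 = 0 | ∅
Partition-refinement fixed point:
  B0 = {u0, v0}
  B1 = {u1, v1}
  B2 = {u2, v2}
  B3 = {u3, v3}
  B4 = {u4, v4}
u0 ∈ B0, v0 ∈ B0 → same block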